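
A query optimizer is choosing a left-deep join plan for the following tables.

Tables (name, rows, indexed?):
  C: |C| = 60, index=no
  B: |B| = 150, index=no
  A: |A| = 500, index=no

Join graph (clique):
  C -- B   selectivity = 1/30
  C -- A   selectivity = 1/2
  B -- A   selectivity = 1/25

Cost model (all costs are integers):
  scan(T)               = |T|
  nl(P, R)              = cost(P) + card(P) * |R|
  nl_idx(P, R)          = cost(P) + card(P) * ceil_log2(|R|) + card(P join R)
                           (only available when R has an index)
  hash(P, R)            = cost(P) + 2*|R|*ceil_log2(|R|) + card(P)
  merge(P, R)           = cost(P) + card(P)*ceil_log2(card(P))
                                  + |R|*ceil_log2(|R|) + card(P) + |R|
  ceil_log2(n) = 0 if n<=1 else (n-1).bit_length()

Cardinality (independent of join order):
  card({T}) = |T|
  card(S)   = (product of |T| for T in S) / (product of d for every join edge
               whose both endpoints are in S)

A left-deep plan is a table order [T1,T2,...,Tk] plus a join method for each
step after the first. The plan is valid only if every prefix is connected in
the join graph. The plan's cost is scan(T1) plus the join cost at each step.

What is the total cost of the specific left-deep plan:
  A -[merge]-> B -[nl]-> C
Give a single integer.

186850

step 1: scan A: cost=500, card=500
step 2: join B via merge
    card(P join B) = 500*150/(25) = 3000
    cost = 500 + 500*9 + 150*8 + 500 + 150 = 6850
step 3: join C via nl
    card(P join C) = 3000*60/(30*2) = 3000
    cost = 6850 + 3000*60 = 186850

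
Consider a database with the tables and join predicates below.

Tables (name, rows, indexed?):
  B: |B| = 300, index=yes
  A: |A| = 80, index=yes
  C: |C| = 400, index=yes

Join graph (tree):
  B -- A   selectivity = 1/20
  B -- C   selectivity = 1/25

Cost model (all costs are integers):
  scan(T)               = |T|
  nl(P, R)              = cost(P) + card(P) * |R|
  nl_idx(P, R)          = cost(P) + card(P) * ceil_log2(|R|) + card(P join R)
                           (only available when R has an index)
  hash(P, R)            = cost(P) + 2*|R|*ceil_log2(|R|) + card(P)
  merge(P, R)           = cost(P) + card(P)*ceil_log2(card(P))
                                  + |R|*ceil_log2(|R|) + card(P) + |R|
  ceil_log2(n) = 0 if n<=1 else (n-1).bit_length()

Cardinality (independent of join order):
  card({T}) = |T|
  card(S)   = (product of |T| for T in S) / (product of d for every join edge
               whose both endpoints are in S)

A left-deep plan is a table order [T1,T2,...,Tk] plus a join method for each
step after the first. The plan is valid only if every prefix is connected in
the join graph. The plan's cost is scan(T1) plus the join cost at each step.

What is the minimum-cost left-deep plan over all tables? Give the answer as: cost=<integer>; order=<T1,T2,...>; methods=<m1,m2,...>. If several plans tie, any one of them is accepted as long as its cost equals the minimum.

Selinger DP (subsets sized 1..n):
  {B}: scan cost=300, card=300
  {A}: scan cost=80, card=80
  {C}: scan cost=400, card=400
  {AB}: card=1200; try (A,hash)→1720, (B,nl_idx)→2000, (A,nl_idx)→3600, (B,merge)→3720, (A,merge)→3940, (B,hash)→5560 …(+2); best=1720 via (A,hash)
  {BC}: card=4800; try (B,hash)→6200, (C,merge)→7300, (B,merge)→7400, (C,hash)→7800, (C,nl_idx)→7800, (B,nl_idx)→8800 …(+2); best=6200 via (B,hash)
  {ABC}: card=19200; try (C,hash)→10120, (A,hash)→12120, (C,merge)→20120, (C,nl_idx)→31720, (A,nl_idx)→59000, (A,merge)→74040 …(+2); best=10120 via (C,hash)

cost=10120; order=B,A,C; methods=hash,hash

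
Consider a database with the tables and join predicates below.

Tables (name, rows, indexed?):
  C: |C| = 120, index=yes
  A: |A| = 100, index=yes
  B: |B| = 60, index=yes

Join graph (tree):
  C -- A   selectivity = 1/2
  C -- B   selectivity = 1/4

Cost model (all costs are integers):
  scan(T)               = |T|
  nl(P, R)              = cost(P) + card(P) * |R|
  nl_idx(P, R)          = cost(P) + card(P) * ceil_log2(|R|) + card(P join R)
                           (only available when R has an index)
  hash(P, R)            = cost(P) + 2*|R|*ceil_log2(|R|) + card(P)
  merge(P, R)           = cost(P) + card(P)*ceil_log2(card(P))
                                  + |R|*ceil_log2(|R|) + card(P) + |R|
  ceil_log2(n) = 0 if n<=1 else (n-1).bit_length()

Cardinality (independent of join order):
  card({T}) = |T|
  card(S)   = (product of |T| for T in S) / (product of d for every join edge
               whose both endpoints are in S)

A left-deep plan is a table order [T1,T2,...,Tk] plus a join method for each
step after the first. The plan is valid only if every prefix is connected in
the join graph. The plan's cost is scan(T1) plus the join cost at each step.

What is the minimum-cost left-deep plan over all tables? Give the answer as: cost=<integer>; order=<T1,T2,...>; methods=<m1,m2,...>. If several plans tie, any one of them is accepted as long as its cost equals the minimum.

cost=4160; order=C,B,A; methods=hash,hash

Selinger DP (subsets sized 1..n):
  {C}: scan cost=120, card=120
  {A}: scan cost=100, card=100
  {B}: scan cost=60, card=60
  {AC}: card=6000; try (A,hash)→1640, (C,merge)→1860, (C,hash)→1880, (A,merge)→1880, (C,nl_idx)→6800, (A,nl_idx)→6960 …(+2); best=1640 via (A,hash)
  {BC}: card=1800; try (B,hash)→960, (C,merge)→1440, (B,merge)→1500, (C,hash)→1800, (C,nl_idx)→2280, (B,nl_idx)→2640 …(+2); best=960 via (B,hash)
  {ABC}: card=90000; try (A,hash)→4160, (B,hash)→8360, (A,merge)→23360, (B,merge)→86060, (A,nl_idx)→103560, (B,nl_idx)→127640 …(+2); best=4160 via (A,hash)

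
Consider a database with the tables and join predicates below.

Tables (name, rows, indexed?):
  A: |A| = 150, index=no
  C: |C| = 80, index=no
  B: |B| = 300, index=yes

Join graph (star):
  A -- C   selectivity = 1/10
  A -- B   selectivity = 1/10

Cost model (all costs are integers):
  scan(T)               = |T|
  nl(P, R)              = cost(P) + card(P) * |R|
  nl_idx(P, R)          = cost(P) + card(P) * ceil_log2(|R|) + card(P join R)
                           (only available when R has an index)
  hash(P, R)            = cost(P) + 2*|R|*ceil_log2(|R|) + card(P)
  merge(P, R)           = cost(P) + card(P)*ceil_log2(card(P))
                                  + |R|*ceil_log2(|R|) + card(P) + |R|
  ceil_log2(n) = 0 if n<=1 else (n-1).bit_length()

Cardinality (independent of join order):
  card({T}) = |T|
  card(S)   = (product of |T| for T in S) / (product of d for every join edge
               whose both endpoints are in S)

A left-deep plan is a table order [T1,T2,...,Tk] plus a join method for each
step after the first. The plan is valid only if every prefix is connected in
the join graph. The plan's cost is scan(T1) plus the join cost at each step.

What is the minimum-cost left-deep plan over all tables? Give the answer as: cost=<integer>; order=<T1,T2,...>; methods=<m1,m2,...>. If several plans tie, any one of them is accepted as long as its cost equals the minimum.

Selinger DP (subsets sized 1..n):
  {A}: scan cost=150, card=150
  {C}: scan cost=80, card=80
  {B}: scan cost=300, card=300
  {AC}: card=1200; try (C,hash)→1420, (A,merge)→2070, (C,merge)→2140, (A,hash)→2560, (A,nl)→12080, (C,nl)→12150; best=1420 via (C,hash)
  {AB}: card=4500; try (A,hash)→3000, (B,merge)→4500, (A,merge)→4650, (B,hash)→5700, (B,nl_idx)→6000, (B,nl)→45150 …(+1); best=3000 via (A,hash)
  {ABC}: card=36000; try (B,hash)→8020, (C,hash)→8620, (B,merge)→18820, (B,nl_idx)→48220, (C,merge)→66640, (B,nl)→361420 …(+1); best=8020 via (B,hash)

cost=8020; order=A,C,B; methods=hash,hash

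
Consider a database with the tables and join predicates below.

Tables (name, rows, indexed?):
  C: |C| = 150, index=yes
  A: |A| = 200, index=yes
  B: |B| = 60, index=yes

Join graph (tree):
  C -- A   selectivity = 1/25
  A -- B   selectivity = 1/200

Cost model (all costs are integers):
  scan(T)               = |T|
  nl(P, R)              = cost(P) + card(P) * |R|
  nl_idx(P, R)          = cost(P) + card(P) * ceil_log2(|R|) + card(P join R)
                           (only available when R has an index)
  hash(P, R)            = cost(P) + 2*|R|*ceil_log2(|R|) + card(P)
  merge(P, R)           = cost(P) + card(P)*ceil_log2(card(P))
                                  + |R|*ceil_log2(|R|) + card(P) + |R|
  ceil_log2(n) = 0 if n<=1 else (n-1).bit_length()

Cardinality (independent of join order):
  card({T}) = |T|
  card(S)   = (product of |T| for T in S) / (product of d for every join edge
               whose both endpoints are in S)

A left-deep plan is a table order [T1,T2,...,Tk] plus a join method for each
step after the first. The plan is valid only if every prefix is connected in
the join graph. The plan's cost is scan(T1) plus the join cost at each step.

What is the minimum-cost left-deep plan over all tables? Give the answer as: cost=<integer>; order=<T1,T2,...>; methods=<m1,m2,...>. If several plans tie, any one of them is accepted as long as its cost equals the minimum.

Selinger DP (subsets sized 1..n):
  {C}: scan cost=150, card=150
  {A}: scan cost=200, card=200
  {B}: scan cost=60, card=60
  {AC}: card=1200; try (A,nl_idx)→2550, (C,hash)→2800, (C,nl_idx)→3000, (A,merge)→3300, (C,merge)→3350, (A,hash)→3500 …(+2); best=2550 via (A,nl_idx)
  {AB}: card=60; try (A,nl_idx)→600, (B,hash)→1120, (B,nl_idx)→1460, (A,merge)→2280, (B,merge)→2420, (A,hash)→3320 …(+2); best=600 via (A,nl_idx)
  {ABC}: card=360; try (C,nl_idx)→1440, (C,merge)→2370, (C,hash)→3060, (B,hash)→4470, (C,nl)→9600, (B,nl_idx)→10110 …(+2); best=1440 via (C,nl_idx)

cost=1440; order=B,A,C; methods=nl_idx,nl_idx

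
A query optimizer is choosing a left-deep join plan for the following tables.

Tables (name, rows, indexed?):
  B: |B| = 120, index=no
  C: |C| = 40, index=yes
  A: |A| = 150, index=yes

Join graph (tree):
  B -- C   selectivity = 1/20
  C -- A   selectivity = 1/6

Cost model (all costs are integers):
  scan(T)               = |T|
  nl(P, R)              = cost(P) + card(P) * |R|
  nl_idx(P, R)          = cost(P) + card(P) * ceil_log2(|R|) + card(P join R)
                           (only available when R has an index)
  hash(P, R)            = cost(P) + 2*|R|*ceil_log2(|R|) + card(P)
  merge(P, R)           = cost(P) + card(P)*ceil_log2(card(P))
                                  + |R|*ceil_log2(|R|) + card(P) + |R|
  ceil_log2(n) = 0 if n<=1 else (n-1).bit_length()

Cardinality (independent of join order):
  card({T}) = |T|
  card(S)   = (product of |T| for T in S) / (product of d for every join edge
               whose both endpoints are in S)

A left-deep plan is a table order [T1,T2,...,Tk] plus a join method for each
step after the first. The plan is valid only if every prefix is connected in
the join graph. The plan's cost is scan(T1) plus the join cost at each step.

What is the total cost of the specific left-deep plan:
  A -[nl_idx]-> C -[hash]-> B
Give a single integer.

step 1: scan A: cost=150, card=150
step 2: join C via nl_idx
    card(P join C) = 150*40/(6) = 1000
    cost = 150 + 150*6 + 1000 = 2050
step 3: join B via hash
    card(P join B) = 1000*120/(20) = 6000
    cost = 2050 + 2*120*7 + 1000 = 4730

4730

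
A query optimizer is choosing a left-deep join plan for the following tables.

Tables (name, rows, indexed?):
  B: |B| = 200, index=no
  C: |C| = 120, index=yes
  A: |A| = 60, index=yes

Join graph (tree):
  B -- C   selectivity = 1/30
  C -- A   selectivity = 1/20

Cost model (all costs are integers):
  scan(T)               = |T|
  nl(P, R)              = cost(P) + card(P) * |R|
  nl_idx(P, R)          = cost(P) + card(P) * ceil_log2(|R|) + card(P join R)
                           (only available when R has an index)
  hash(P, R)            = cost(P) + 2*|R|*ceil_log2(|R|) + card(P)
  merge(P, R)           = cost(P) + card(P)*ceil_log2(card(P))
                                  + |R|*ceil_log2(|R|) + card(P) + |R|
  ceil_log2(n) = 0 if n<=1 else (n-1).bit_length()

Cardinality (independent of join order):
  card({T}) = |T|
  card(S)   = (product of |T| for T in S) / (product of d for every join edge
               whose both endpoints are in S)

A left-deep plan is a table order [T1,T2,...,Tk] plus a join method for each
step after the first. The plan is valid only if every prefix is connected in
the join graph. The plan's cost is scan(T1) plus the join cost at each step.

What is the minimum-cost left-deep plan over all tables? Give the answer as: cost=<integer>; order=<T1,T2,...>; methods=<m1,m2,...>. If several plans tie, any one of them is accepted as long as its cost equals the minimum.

cost=3600; order=B,C,A; methods=hash,hash

Selinger DP (subsets sized 1..n):
  {B}: scan cost=200, card=200
  {C}: scan cost=120, card=120
  {A}: scan cost=60, card=60
  {BC}: card=800; try (C,hash)→2080, (C,nl_idx)→2400, (B,merge)→2880, (C,merge)→2960, (B,hash)→3440, (B,nl)→24120 …(+1); best=2080 via (C,hash)
  {AC}: card=360; try (C,nl_idx)→840, (A,hash)→960, (A,nl_idx)→1200, (C,merge)→1440, (A,merge)→1500, (C,hash)→1800 …(+2); best=840 via (C,nl_idx)
  {ABC}: card=2400; try (A,hash)→3600, (B,hash)→4400, (B,merge)→6240, (A,nl_idx)→9280, (A,merge)→11300, (A,nl)→50080 …(+1); best=3600 via (A,hash)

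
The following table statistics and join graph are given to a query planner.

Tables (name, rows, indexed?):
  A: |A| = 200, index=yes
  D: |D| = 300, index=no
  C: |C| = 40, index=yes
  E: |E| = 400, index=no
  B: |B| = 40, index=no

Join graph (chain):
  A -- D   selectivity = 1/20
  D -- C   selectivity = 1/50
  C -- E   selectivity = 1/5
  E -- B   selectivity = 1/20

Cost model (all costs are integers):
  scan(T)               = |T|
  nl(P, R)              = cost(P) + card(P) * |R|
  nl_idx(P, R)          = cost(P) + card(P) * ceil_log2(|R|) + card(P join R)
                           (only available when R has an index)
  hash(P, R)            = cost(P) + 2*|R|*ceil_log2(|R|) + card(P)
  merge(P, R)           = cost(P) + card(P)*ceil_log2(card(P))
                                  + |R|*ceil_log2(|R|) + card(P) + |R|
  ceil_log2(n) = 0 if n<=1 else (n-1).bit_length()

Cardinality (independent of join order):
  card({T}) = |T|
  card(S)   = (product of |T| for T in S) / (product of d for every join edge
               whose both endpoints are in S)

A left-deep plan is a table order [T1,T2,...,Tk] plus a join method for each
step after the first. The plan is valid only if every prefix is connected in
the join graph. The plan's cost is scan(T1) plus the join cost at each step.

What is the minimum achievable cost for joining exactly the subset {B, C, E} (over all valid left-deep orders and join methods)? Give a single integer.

Selinger DP over subsets of {B,C,E}:
  {C}: scan cost=40, card=40
  {E}: scan cost=400, card=400
  {B}: scan cost=40, card=40
  {CE}: card=3200; try (C,hash)→1280, (E,merge)→4320, (C,merge)→4680, (C,nl_idx)→6000, (E,hash)→7280, (E,nl)→16040 …(+1); best=1280 via (C,hash)
  {BE}: card=800; try (B,hash)→1280, (E,merge)→4320, (B,merge)→4680, (E,hash)→7280, (E,nl)→16040, (B,nl)→16400; best=1280 via (B,hash)
  {BCE}: card=6400; try (C,hash)→2560, (B,hash)→4960, (C,merge)→10360, (C,nl_idx)→12480, (C,nl)→33280, (B,merge)→43160 …(+1); best=2560 via (C,hash)

2560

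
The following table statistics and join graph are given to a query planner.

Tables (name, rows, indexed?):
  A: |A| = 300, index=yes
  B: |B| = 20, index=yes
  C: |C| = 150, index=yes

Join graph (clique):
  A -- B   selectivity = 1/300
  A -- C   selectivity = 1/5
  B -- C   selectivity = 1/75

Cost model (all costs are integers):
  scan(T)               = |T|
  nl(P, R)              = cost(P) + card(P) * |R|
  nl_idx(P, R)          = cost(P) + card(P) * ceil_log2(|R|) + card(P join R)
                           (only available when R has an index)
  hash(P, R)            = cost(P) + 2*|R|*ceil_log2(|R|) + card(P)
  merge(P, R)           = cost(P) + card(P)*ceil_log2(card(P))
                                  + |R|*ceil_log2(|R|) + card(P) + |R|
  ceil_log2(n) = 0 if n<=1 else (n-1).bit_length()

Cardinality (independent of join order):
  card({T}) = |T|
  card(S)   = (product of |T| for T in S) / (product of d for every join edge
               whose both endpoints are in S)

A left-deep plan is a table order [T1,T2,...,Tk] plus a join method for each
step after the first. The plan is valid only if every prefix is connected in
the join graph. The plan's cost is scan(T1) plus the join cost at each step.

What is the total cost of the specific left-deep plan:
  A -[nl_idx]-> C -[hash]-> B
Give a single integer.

20900

step 1: scan A: cost=300, card=300
step 2: join C via nl_idx
    card(P join C) = 300*150/(5) = 9000
    cost = 300 + 300*8 + 9000 = 11700
step 3: join B via hash
    card(P join B) = 9000*20/(300*75) = 8
    cost = 11700 + 2*20*5 + 9000 = 20900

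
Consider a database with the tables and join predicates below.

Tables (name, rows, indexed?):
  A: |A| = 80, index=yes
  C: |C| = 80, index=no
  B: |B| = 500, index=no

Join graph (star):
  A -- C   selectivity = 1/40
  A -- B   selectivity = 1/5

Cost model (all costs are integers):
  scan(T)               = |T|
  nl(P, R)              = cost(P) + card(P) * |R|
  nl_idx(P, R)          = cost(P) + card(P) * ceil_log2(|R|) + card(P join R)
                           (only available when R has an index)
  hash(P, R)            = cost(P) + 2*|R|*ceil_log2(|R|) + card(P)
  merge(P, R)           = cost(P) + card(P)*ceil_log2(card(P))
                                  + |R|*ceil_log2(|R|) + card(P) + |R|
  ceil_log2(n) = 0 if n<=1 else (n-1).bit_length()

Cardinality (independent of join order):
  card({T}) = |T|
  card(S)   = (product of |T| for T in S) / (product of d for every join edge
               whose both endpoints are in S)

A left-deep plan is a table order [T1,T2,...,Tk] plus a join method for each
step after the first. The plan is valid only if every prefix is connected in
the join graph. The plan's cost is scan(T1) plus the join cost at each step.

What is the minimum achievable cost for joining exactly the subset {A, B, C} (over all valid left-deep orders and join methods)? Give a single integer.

7240

Selinger DP over subsets of {A,B,C}:
  {A}: scan cost=80, card=80
  {C}: scan cost=80, card=80
  {B}: scan cost=500, card=500
  {AC}: card=160; try (A,nl_idx)→800, (C,hash)→1280, (A,hash)→1280, (C,merge)→1360, (A,merge)→1360, (C,nl)→6480 …(+1); best=800 via (A,nl_idx)
  {AB}: card=8000; try (A,hash)→2120, (B,merge)→5720, (A,merge)→6140, (B,hash)→9160, (A,nl_idx)→12000, (B,nl)→40080 …(+1); best=2120 via (A,hash)
  {ABC}: card=16000; try (B,merge)→7240, (B,hash)→9960, (C,hash)→11240, (B,nl)→80800, (C,merge)→114760, (C,nl)→642120; best=7240 via (B,merge)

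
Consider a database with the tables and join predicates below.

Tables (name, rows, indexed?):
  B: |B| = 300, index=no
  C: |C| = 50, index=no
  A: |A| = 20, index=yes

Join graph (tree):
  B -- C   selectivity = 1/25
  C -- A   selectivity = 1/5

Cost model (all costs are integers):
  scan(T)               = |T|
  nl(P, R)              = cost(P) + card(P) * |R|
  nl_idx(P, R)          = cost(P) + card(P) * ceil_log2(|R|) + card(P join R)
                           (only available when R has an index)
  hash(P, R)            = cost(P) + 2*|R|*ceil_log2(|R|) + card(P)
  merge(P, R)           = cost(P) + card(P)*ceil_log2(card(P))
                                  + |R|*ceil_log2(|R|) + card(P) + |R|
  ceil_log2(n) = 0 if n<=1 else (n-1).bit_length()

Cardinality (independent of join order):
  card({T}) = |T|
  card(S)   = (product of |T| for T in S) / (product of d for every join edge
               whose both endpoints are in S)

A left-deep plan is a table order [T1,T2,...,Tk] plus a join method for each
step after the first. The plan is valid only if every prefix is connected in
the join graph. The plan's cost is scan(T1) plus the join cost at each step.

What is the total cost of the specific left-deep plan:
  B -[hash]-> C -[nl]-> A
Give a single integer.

13200

step 1: scan B: cost=300, card=300
step 2: join C via hash
    card(P join C) = 300*50/(25) = 600
    cost = 300 + 2*50*6 + 300 = 1200
step 3: join A via nl
    card(P join A) = 600*20/(5) = 2400
    cost = 1200 + 600*20 = 13200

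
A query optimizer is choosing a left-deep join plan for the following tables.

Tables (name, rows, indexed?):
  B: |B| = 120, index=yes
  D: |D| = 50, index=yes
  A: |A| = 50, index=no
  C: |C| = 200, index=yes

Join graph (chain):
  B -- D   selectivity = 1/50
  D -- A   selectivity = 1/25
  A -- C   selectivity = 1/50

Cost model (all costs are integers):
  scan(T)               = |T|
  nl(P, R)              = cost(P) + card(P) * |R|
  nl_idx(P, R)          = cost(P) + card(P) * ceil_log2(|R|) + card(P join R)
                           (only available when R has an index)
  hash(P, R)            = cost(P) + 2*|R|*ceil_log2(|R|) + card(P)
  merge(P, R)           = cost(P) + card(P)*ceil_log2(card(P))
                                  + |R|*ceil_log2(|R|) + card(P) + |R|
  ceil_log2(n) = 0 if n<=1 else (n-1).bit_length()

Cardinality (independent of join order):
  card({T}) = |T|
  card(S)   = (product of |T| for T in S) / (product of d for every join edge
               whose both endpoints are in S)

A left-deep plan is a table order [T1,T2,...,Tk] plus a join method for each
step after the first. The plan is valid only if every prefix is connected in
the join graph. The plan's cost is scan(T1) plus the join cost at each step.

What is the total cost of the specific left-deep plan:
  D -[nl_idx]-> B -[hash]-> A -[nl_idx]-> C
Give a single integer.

4120

step 1: scan D: cost=50, card=50
step 2: join B via nl_idx
    card(P join B) = 50*120/(50) = 120
    cost = 50 + 50*7 + 120 = 520
step 3: join A via hash
    card(P join A) = 120*50/(25) = 240
    cost = 520 + 2*50*6 + 120 = 1240
step 4: join C via nl_idx
    card(P join C) = 240*200/(50) = 960
    cost = 1240 + 240*8 + 960 = 4120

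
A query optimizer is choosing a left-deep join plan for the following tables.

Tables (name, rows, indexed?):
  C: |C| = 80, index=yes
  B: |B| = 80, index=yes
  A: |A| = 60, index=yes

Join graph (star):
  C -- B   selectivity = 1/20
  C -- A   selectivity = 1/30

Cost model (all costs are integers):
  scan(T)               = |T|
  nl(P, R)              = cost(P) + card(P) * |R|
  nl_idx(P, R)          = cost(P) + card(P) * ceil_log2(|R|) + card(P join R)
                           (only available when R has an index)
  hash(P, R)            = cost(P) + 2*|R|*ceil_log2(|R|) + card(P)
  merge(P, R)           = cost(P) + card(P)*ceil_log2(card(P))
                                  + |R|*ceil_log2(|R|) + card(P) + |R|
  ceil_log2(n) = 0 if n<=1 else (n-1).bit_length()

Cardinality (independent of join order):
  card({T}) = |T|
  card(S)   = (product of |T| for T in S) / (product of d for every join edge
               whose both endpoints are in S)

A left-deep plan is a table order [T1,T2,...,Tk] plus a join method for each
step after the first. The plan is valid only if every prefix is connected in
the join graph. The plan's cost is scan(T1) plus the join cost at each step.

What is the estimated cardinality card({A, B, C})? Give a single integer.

640

Tables in S: A(60), B(80), C(80)
Edges inside S: C-B(d=20), C-A(d=30)
numerator = 60 * 80 * 80 = 384000
denominator = 20 * 30 = 600
card(S) = 384000 / 600 = 640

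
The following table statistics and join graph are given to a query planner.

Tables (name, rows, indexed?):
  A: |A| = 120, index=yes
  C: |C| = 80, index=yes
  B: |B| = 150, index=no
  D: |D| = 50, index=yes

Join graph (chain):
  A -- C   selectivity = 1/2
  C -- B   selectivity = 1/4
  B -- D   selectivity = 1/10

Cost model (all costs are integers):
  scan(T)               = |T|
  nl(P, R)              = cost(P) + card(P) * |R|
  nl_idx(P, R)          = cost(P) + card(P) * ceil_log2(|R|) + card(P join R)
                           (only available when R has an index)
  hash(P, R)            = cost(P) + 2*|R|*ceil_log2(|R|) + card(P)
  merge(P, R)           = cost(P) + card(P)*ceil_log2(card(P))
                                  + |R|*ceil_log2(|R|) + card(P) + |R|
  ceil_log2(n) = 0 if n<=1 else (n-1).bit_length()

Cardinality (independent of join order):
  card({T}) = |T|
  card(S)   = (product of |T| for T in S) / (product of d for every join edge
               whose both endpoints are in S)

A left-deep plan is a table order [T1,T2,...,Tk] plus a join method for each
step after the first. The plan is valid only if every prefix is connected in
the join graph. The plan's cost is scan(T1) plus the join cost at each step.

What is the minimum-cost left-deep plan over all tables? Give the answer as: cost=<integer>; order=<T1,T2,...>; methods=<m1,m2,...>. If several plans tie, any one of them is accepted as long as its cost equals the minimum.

Selinger DP (subsets sized 1..n):
  {A}: scan cost=120, card=120
  {C}: scan cost=80, card=80
  {B}: scan cost=150, card=150
  {D}: scan cost=50, card=50
  {AC}: card=4800; try (C,hash)→1360, (A,merge)→1680, (C,merge)→1720, (A,hash)→1840, (A,nl_idx)→5440, (C,nl_idx)→5760 …(+2); best=1360 via (C,hash)
  {BC}: card=3000; try (C,hash)→1420, (B,merge)→2070, (C,merge)→2140, (B,hash)→2560, (C,nl_idx)→4200, (B,nl)→12080 …(+1); best=1420 via (C,hash)
  {BD}: card=750; try (D,hash)→900, (B,merge)→1750, (D,nl_idx)→1800, (D,merge)→1850, (B,hash)→2500, (B,nl)→7550 …(+1); best=900 via (D,hash)
  {ABC}: card=180000; try (A,hash)→6100, (B,hash)→8560, (A,merge)→41380, (B,merge)→69910, (A,nl_idx)→202420, (A,nl)→361420 …(+1); best=6100 via (A,hash)
  {BCD}: card=15000; try (C,hash)→2770, (D,hash)→5020, (C,merge)→9790, (C,nl_idx)→21150, (D,nl_idx)→34420, (D,merge)→40770 …(+2); best=2770 via (C,hash)
  {ABCD}: card=900000; try (A,hash)→19450, (D,hash)→186700, (A,merge)→228730, (A,nl_idx)→1007770, (A,nl)→1802770, (D,nl_idx)→1986100 …(+2); best=19450 via (A,hash)

cost=19450; order=B,D,C,A; methods=hash,hash,hash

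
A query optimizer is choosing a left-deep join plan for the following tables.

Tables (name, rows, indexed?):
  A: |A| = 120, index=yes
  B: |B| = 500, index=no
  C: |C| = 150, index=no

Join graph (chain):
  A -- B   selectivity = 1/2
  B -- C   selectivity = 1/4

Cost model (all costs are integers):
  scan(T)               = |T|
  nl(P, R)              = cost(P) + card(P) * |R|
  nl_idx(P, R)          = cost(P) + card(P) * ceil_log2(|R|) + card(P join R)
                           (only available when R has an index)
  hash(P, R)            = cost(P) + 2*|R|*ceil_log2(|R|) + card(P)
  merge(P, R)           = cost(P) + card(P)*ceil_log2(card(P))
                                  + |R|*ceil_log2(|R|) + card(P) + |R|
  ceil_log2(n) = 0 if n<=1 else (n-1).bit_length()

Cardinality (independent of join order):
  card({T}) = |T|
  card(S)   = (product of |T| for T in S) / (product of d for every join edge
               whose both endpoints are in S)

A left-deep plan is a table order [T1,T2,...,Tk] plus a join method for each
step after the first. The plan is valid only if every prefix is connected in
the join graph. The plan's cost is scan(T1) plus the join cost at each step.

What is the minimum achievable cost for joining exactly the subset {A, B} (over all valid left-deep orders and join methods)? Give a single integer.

Selinger DP over subsets of {A,B}:
  {A}: scan cost=120, card=120
  {B}: scan cost=500, card=500
  {AB}: card=30000; try (A,hash)→2680, (B,merge)→6080, (A,merge)→6460, (B,hash)→9240, (A,nl_idx)→34000, (B,nl)→60120 …(+1); best=2680 via (A,hash)

2680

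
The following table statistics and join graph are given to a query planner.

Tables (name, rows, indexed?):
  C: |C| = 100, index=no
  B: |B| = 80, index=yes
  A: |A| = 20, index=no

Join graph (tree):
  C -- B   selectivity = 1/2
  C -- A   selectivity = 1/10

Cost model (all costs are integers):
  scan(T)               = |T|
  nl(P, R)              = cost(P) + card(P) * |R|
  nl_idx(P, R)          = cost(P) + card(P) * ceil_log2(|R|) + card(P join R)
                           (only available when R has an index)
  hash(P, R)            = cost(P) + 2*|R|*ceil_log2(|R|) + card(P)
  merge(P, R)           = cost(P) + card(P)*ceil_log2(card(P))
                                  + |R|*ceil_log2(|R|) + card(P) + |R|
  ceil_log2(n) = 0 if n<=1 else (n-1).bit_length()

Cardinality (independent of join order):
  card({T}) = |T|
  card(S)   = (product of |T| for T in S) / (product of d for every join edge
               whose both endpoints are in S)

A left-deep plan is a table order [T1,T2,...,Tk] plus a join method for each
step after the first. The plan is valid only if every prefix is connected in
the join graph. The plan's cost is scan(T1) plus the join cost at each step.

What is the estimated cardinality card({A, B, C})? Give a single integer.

8000

Tables in S: A(20), B(80), C(100)
Edges inside S: C-B(d=2), C-A(d=10)
numerator = 20 * 80 * 100 = 160000
denominator = 2 * 10 = 20
card(S) = 160000 / 20 = 8000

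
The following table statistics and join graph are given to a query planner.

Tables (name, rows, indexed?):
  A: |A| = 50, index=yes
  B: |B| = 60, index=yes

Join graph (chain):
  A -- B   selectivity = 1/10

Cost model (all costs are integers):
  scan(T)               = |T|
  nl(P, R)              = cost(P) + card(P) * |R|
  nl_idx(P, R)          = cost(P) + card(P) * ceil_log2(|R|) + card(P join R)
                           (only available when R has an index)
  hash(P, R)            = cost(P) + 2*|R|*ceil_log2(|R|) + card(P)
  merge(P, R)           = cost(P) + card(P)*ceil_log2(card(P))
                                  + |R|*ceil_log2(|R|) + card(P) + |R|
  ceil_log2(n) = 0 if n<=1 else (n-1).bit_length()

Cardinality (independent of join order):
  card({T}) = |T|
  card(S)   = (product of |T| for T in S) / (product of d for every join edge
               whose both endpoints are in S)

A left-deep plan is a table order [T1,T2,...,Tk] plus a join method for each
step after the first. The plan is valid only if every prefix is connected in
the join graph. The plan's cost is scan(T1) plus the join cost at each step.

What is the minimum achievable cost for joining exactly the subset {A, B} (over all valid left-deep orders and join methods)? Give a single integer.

650

Selinger DP over subsets of {A,B}:
  {A}: scan cost=50, card=50
  {B}: scan cost=60, card=60
  {AB}: card=300; try (B,nl_idx)→650, (A,hash)→720, (A,nl_idx)→720, (B,hash)→820, (B,merge)→820, (A,merge)→830 …(+2); best=650 via (B,nl_idx)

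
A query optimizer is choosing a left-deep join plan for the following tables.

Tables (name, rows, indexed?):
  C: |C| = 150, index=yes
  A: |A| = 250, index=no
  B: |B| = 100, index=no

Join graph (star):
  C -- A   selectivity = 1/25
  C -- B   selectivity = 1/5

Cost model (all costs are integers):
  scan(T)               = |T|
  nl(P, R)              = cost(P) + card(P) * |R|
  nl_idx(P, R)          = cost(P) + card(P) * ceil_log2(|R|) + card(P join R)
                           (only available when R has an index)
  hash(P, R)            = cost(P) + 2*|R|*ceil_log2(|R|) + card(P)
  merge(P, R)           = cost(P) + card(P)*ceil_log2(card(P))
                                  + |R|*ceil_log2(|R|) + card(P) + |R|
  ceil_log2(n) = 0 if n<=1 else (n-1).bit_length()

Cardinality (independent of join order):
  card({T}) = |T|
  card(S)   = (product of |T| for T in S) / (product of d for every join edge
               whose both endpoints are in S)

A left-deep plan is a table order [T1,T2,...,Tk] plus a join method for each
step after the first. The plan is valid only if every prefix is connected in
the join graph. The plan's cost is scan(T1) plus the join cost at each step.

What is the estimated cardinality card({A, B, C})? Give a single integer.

30000

Tables in S: A(250), B(100), C(150)
Edges inside S: C-A(d=25), C-B(d=5)
numerator = 250 * 100 * 150 = 3750000
denominator = 25 * 5 = 125
card(S) = 3750000 / 125 = 30000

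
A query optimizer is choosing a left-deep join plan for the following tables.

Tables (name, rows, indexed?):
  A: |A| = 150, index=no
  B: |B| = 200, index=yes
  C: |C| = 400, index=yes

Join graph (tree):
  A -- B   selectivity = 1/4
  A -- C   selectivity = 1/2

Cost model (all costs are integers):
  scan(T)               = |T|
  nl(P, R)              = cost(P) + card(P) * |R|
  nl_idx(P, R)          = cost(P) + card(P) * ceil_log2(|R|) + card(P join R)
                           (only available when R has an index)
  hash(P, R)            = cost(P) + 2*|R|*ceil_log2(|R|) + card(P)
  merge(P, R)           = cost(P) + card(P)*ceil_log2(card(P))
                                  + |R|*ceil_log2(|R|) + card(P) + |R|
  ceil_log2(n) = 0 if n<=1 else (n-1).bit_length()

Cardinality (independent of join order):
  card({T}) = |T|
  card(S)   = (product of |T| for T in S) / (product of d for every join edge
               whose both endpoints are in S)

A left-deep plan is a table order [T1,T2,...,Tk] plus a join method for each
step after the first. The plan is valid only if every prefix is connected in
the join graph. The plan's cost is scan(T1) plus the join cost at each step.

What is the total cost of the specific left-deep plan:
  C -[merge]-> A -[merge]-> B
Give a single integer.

step 1: scan C: cost=400, card=400
step 2: join A via merge
    card(P join A) = 400*150/(2) = 30000
    cost = 400 + 400*9 + 150*8 + 400 + 150 = 5750
step 3: join B via merge
    card(P join B) = 30000*200/(4) = 1500000
    cost = 5750 + 30000*15 + 200*8 + 30000 + 200 = 487550

487550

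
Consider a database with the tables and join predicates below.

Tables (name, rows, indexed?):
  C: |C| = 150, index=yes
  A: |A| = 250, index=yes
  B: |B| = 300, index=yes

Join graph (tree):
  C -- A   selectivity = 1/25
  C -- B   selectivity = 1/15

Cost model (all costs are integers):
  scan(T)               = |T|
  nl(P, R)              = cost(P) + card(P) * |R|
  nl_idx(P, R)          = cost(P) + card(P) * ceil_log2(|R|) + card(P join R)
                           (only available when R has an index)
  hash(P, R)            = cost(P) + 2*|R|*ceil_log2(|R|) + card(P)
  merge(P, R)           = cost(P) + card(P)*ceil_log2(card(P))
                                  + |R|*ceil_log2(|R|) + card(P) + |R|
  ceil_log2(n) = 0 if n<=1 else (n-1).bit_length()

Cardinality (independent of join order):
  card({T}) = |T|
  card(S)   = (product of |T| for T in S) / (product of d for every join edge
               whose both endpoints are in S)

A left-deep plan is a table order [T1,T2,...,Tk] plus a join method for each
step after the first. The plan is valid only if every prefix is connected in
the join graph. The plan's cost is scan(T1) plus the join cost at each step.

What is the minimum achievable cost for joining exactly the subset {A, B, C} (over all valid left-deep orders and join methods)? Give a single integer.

Selinger DP over subsets of {A,B,C}:
  {C}: scan cost=150, card=150
  {A}: scan cost=250, card=250
  {B}: scan cost=300, card=300
  {AC}: card=1500; try (A,nl_idx)→2850, (C,hash)→2900, (C,nl_idx)→3750, (A,merge)→3750, (C,merge)→3850, (A,hash)→4300 …(+2); best=2850 via (A,nl_idx)
  {BC}: card=3000; try (C,hash)→3000, (B,merge)→4500, (B,nl_idx)→4500, (C,merge)→4650, (C,nl_idx)→5700, (B,hash)→5700 …(+2); best=3000 via (C,hash)
  {ABC}: card=30000; try (B,hash)→9750, (A,hash)→10000, (B,merge)→23850, (A,merge)→44250, (B,nl_idx)→46350, (A,nl_idx)→57000 …(+2); best=9750 via (B,hash)

9750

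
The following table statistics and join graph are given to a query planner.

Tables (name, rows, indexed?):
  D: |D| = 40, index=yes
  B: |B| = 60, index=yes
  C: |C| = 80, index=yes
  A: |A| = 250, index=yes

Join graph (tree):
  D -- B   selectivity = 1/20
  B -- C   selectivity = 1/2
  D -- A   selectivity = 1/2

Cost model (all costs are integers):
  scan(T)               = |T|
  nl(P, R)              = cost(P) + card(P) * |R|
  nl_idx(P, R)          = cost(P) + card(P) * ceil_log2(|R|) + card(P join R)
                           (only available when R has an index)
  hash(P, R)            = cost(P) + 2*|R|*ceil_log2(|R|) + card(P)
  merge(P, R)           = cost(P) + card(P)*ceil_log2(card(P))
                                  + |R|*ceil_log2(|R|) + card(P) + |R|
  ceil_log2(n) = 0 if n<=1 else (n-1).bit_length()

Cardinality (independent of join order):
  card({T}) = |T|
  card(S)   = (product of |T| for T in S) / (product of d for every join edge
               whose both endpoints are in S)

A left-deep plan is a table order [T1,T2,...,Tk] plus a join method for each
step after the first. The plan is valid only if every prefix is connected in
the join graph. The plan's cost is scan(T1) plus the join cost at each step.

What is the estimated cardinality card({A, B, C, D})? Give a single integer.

600000

Tables in S: A(250), B(60), C(80), D(40)
Edges inside S: D-B(d=20), B-C(d=2), D-A(d=2)
numerator = 250 * 60 * 80 * 40 = 48000000
denominator = 20 * 2 * 2 = 80
card(S) = 48000000 / 80 = 600000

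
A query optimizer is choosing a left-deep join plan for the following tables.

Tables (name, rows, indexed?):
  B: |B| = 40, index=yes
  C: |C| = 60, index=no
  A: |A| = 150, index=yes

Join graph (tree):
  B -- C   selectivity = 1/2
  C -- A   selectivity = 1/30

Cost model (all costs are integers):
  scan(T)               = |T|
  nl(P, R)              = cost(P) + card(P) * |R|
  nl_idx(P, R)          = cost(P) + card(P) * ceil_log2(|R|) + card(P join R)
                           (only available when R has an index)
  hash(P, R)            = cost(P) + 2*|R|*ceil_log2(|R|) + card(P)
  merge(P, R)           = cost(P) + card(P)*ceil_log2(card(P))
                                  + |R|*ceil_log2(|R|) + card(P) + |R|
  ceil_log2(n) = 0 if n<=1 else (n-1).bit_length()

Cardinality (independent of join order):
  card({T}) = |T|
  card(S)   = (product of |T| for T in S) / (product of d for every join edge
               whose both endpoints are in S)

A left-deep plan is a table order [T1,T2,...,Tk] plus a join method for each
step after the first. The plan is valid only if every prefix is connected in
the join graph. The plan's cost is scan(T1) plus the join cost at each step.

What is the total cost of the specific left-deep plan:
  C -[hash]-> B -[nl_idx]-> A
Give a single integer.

16200

step 1: scan C: cost=60, card=60
step 2: join B via hash
    card(P join B) = 60*40/(2) = 1200
    cost = 60 + 2*40*6 + 60 = 600
step 3: join A via nl_idx
    card(P join A) = 1200*150/(30) = 6000
    cost = 600 + 1200*8 + 6000 = 16200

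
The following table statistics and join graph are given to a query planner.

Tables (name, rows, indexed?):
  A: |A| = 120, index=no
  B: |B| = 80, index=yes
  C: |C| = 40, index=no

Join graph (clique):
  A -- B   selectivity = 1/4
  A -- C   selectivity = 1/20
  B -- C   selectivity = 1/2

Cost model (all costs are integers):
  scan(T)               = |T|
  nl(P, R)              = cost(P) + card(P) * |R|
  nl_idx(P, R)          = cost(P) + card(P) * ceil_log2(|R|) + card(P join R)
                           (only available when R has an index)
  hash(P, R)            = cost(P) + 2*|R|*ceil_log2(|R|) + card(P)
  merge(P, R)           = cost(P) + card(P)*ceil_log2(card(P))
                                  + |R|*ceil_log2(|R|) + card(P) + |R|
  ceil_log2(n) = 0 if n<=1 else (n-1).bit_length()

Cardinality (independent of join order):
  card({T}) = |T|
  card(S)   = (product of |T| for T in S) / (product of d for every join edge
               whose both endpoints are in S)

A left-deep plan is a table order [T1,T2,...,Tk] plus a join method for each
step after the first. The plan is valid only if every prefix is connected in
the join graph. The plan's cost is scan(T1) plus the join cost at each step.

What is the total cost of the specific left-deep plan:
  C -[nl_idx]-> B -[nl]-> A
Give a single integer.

193920

step 1: scan C: cost=40, card=40
step 2: join B via nl_idx
    card(P join B) = 40*80/(2) = 1600
    cost = 40 + 40*7 + 1600 = 1920
step 3: join A via nl
    card(P join A) = 1600*120/(4*20) = 2400
    cost = 1920 + 1600*120 = 193920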